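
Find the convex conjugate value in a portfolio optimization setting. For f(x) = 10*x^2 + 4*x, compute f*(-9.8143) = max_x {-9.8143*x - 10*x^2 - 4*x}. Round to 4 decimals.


f*(y) = sup_x {y*x - a*x^2 - b*x} = sup_x {(y-b)*x - a*x^2}
FOC: (y - b) - 2a*x = 0 => x* = (y - b)/(2a)
x* = (-9.8143 - 4)/(2*10) = -0.6907
f*(-9.8143) = (y-b)^2/(4a) = (-9.8143 - 4)^2/(4*10)
= 190.8349/40 = 4.7709


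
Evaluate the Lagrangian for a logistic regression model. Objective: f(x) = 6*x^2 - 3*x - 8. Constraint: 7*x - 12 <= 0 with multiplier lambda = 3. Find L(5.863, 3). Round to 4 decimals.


Step 1: Evaluate f(x).
f(5.863) = 6*5.863^2 - 3*5.863 - 8 = 180.6596
Step 2: Evaluate g(x).
g(5.863) = 7*5.863 - 12 = 29.041
Step 3: Compute Lagrangian.
L = 180.6596 + 3*29.041 = 267.7826


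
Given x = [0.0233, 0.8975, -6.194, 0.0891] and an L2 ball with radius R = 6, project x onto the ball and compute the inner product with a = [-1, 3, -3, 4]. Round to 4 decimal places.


Step 1: Compute ||x|| (intermediates to 6 decimals).
||x|| = sqrt(0.0233^2 + 0.8975^2 + (-6.194)^2 + 0.0891^2) = 6.259363
Step 2: Project.
Since ||x|| > R, scale = R/||x|| = 6/6.259363 = 0.958564, proj(x) = scale * x
proj(x) = [0.022335, 0.860311, -5.937345, 0.085408]
Step 3: Dot product.
a^T * proj(x) = -1*0.022335 + 3*0.860311 - 3*(-5.937345) + 4*0.085408 = 20.7123


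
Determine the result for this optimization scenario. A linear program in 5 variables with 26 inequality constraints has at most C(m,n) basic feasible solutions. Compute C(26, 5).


Each vertex corresponds to some choice of n active constraints out of m, so the number of vertices is at most C(m, n) = m! / (n!(m-n)!).
m = 26, n = 5
Numerator: 26 * 25 * 24 * 23 * 22
Denominator: 5! = 120
C(26, 5) = 65780


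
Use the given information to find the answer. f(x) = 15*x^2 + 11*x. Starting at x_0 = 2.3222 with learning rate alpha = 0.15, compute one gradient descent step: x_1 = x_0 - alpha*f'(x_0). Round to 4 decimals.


We compute the gradient at x_0 and apply the update.
f'(x) = 30*x + 11
f'(2.3222) = 30*2.3222 + 11 = 80.666
x_1 = 2.3222 - 0.15*80.666 = -9.7777


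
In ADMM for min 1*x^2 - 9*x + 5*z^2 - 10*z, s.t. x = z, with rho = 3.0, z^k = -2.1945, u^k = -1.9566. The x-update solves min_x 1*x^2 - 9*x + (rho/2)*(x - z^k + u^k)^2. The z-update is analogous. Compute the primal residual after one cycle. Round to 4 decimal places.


ADMM iteration with rho = 3.0, z^k = -2.1945, u^k = -1.9566
Step 1: x-update.
Minimize 1*x^2 - 9*x + (3.0/2)*(x + 2.1945 - 1.9566)^2
FOC: (2*1 + 3.0)*x = 9 + 3.0*(-2.1945 + 1.9566)
x^{k+1} = 1.6573
Step 2: z-update.
Minimize 5*z^2 - 10*z + (3.0/2)*(1.6573 - z - 1.9566)^2
FOC: (2*5 + 3.0)*z = 10 + 3.0*(1.6573 - 1.9566)
z^{k+1} = 0.7002
Step 3: u-update.
u^{k+1} = -1.9566 + 1.6573 - 0.7002 = -0.9995
Step 4: Primal residual = |1.6573 - 0.7002| = 0.9571


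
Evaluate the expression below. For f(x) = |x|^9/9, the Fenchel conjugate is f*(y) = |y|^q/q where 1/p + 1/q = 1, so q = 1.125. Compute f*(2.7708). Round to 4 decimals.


The conjugate exponent q satisfies 1/p + 1/q = 1.
p = 9, so q = 9/(9 - 1) = 1.125
|y|^q = 2.7708^1.125 = 3.1472
f*(2.7708) = 3.1472 / 1.125 = 2.7976


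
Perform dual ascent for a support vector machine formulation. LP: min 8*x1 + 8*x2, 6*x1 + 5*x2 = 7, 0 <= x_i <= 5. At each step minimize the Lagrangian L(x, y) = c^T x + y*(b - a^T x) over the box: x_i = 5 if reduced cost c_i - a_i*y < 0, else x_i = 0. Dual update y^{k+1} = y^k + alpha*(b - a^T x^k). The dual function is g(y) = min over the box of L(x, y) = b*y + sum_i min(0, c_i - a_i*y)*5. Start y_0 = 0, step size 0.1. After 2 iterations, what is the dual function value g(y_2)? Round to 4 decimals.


Dual ascent for LP: min 8*x1 + 8*x2, 6*x1 + 5*x2 = 7, 0 <= x_i <= 5
Step 1: y^k = 0.0, reduced costs: (8.0, 8.0)
  x^k = (0.0, 0.0), subgradient = b - a^T x = 7.0
  y^{k+1} = 0.0 + 0.1*7.0 = 0.7
Step 2: y^k = 0.7, reduced costs: (3.8, 4.5)
  x^k = (0.0, 0.0), subgradient = b - a^T x = 7.0
  y^{k+1} = 0.7 + 0.1*7.0 = 1.4
Dual objective at y_2 = 1.4: reduced costs (-0.4, 1.0), box minimizer x = (5.0, 0.0)
g(y_2) = b*y + (c1 - a1*y)*x1 + (c2 - a2*y)*x2 = 7*1.4 + (-0.4)*5.0 + 1.0*0.0 = 9.8 - 2.0 + 0.0 = 7.8


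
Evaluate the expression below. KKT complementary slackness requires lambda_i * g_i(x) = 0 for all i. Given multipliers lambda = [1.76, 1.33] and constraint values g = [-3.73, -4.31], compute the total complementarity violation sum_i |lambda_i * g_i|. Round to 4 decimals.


KKT complementary slackness check:
lambda_1 * g_1 = 1.76 * -3.73 = -6.5648
lambda_2 * g_2 = 1.33 * -4.31 = -5.7323
Total violation = 6.5648 + 5.7323 = 12.2971


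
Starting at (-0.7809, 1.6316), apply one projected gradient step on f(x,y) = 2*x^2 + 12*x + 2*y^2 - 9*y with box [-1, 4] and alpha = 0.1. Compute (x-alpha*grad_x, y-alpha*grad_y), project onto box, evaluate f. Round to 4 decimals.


Step 1: Compute gradient at (-0.7809, 1.6316).
grad_x = 2*2*-0.7809 + 12 = 8.8764
grad_y = 2*2*1.6316 - 9 = -2.4736
Step 2: Gradient step.
x_raw = -0.7809 - 0.1*8.8764 = -1.6685
y_raw = 1.6316 - 0.1*-2.4736 = 1.879
Step 3: Project onto [-1, 4].
x_proj = clip(-1.6685) = -1.0
y_proj = clip(1.879) = 1.879
Step 4: Evaluate f.
f(-1.0, 1.879) = -19.8497


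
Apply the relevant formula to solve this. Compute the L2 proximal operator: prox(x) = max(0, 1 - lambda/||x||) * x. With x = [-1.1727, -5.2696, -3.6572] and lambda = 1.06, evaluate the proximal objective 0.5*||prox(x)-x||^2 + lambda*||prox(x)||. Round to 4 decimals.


Step 1: Compute ||x||.
||x|| = 6.5207
Step 2: Compute scaling factor.
scale = max(0, 1 - 1.06/6.5207) = 0.8374
Step 3: prox(x) = [-0.9821, -4.413, -3.0627]
||prox(x)|| = 5.4607
Step 4: Proximal objective.
0.5*||prox-x||^2 = 0.5618
lambda*||prox|| = 5.7883
Total = 6.3501


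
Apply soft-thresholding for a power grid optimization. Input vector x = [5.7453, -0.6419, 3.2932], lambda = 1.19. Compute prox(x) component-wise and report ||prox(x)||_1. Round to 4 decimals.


Soft-thresholding with lambda = 1.19:
prox(5.7453) = sign(5.7453)*max(|5.7453| - 1.19, 0) = 4.5553
prox(-0.6419) = sign(-0.6419)*max(|-0.6419| - 1.19, 0) = 0.0
prox(3.2932) = sign(3.2932)*max(|3.2932| - 1.19, 0) = 2.1032
prox(x) = [4.5553, 0.0, 2.1032]
||prox(x)||_1 = 4.5553 + 0.0 + 2.1032 = 6.6585


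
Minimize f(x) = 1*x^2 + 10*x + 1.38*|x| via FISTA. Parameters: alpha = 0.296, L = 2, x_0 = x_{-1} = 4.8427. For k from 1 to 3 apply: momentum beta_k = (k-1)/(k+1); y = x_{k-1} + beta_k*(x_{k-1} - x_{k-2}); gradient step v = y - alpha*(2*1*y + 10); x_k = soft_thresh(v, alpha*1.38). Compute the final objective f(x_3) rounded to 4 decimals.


FISTA on f(x) = 1*x^2 + 10*x + 1.38*|x|
L = 2, alpha = 0.296
Iteration 1: beta = 0.0, y = 4.8427 + 0.0*(4.8427 - 4.8427) = 4.8427
  grad(y) = 19.6854, v = y - alpha*grad = -0.9842
  prox(v) = soft_thresh(-0.9842, 0.4085) = -0.5757
Iteration 2: beta = 0.3333, y = -0.5757 + 0.3333*(-0.5757 - 4.8427) = -2.3818
  grad(y) = 5.2363, v = y - alpha*grad = -3.9318
  prox(v) = soft_thresh(-3.9318, 0.4085) = -3.5233
Iteration 3: beta = 0.5, y = -3.5233 + 0.5*(-3.5233 + 0.5757) = -4.9971
  grad(y) = 0.0058, v = y - alpha*grad = -4.9988
  prox(v) = soft_thresh(-4.9988, 0.4085) = -4.5903
f(x_3) = 1*(-4.5903)^2 + 10*(-4.5903) + 1.38*|-4.5903| = -18.4975


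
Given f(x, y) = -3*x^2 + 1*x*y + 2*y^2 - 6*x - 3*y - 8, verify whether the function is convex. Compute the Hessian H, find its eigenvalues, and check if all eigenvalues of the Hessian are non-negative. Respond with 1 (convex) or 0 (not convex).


The Hessian of f(x,y) = -3*x^2 + 1*x*y + 2*y^2 - 6*x - 3*y - 8 is:
H = [[-6, 1], [1, 4]]
Trace = -6 + 4 = -2
Determinant = -6*4 - (1)^2 = -25
Discriminant = (-2)^2 - 4*-25 = 104.0
Eigenvalues: lambda_1 = -6.099, lambda_2 = 4.099
The function is not convex.

0


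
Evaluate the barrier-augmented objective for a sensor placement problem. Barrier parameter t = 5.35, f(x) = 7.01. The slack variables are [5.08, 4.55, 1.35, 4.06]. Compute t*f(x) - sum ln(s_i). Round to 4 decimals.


Step 1: Compute log-barrier.
ln values: [1.6253, 1.5151, 0.3001, 1.4012]
phi = -(1.6253 + 1.5151 + 0.3001 + 1.4012) = -4.8417
Step 2: Compute augmented objective.
t*f(x) = 5.35*7.01 = 37.5035
Total = 37.5035 - 4.8417 = 32.6618


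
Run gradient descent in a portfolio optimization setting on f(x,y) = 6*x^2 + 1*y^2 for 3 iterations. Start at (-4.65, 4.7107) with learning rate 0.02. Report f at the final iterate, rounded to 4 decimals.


Gradient descent on f(x,y) = 6*x^2 + 1*y^2.
Starting point: (-4.65, 4.7107), alpha = 0.02
Step 1: grad_x = 2*6*-4.65 = -55.8, grad_y = 2*1*4.7107 = 9.4214
  x_1 = -4.65 - 0.02*-55.8 = -3.534
  y_1 = 4.7107 - 0.02*9.4214 = 4.5223
Step 2: grad_x = 2*6*-3.534 = -42.408, grad_y = 2*1*4.5223 = 9.0445
  x_2 = -3.534 - 0.02*-42.408 = -2.6858
  y_2 = 4.5223 - 0.02*9.0445 = 4.3414
Step 3: grad_x = 2*6*-2.6858 = -32.2301, grad_y = 2*1*4.3414 = 8.6828
  x_3 = -2.6858 - 0.02*-32.2301 = -2.0412
  y_3 = 4.3414 - 0.02*8.6828 = 4.1677
f(-2.0412, 4.1677) = 6*(-2.0412)^2 + 1*4.1677^2 = 42.3699


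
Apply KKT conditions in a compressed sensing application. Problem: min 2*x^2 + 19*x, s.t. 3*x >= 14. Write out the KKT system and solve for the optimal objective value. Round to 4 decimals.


Step 1: Try lambda = 0 (constraint inactive).
x_unc = -19/(2*2) = -4.75
Check: 3*-4.75 = -14.25 < 14 -- violated!
Step 2: Constraint must be active: 3*x = 14
x* = 14/3 = 4.6667 (rounded; the exact value 14/3 is used below)
lambda = (2*2*(14/3) + 19)/3 = 12.5556
Step 3: Compute optimal value.
f(x*) = 2*(14/3)^2 + 19*(14/3) = 132.2222


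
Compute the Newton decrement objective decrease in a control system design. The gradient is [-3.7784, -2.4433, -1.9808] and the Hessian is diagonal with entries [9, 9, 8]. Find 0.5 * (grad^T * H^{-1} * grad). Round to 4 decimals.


Step 1: H is diagonal, so H^(-1) * g = [-0.4198, -0.2715, -0.2476].
Step 2: g^T H^(-1) g = sum_i g_i^2 / H_ii
  = (-3.7784)^2/9 + (-2.4433)^2/9 + (-1.9808)^2/8
  = 1.5863 + 0.6633 + 0.4904 = 2.74
Step 3: Objective decrease = 0.5 * g^T H^(-1) g = 1.37


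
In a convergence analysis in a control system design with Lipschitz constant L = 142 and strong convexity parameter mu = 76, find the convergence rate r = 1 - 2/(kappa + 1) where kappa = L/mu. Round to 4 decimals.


Step 1: Compute the condition number.
kappa = L/mu = 142/76 = 1.8684
Step 2: Compute the convergence rate.
r = 1 - 2/(kappa + 1) = 1 - 2*mu/(L + mu) = (L - mu)/(L + mu) = 66/218 = 0.3028


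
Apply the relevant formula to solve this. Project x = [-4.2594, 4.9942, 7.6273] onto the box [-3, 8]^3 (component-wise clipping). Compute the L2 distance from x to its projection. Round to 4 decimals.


Project each component onto [-3, 8].
clip(-4.2594) = -3.0, clip(4.9942) = 4.9942, clip(7.6273) = 7.6273
Projection = [-3.0, 4.9942, 7.6273]
Squared diffs: [1.5861, 0.0, 0.0]
Distance = sqrt(1.5861) = 1.2594


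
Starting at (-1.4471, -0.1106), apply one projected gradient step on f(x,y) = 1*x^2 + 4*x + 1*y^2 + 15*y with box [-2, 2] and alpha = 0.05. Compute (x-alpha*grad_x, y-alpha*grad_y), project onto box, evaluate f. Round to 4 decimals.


Step 1: Compute gradient at (-1.4471, -0.1106).
grad_x = 2*1*-1.4471 + 4 = 1.1058
grad_y = 2*1*-0.1106 + 15 = 14.7788
Step 2: Gradient step.
x_raw = -1.4471 - 0.05*1.1058 = -1.5024
y_raw = -0.1106 - 0.05*14.7788 = -0.8495
Step 3: Project onto [-2, 2].
x_proj = clip(-1.5024) = -1.5024
y_proj = clip(-0.8495) = -0.8495
Step 4: Evaluate f.
f(-1.5024, -0.8495) = -15.7738


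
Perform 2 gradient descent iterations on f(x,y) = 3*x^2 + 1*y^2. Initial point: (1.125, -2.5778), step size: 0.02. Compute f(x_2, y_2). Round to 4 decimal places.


Gradient descent on f(x,y) = 3*x^2 + 1*y^2.
Starting point: (1.125, -2.5778), alpha = 0.02
Step 1: grad_x = 2*3*1.125 = 6.75, grad_y = 2*1*-2.5778 = -5.1556
  x_1 = 1.125 - 0.02*6.75 = 0.99
  y_1 = -2.5778 - 0.02*-5.1556 = -2.4747
Step 2: grad_x = 2*3*0.99 = 5.94, grad_y = 2*1*-2.4747 = -4.9494
  x_2 = 0.99 - 0.02*5.94 = 0.8712
  y_2 = -2.4747 - 0.02*-4.9494 = -2.3757
f(0.8712, -2.3757) = 3*0.8712^2 + 1*(-2.3757)^2 = 7.9209


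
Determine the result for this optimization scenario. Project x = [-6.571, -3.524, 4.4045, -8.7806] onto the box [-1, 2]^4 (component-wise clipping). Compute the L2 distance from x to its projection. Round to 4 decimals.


Project each component onto [-1, 2].
clip(-6.571) = -1.0, clip(-3.524) = -1.0, clip(4.4045) = 2.0, clip(-8.7806) = -1.0
Projection = [-1.0, -1.0, 2.0, -1.0]
Squared diffs: [31.036, 6.3706, 5.7816, 60.5377]
Distance = sqrt(103.7259) = 10.1846


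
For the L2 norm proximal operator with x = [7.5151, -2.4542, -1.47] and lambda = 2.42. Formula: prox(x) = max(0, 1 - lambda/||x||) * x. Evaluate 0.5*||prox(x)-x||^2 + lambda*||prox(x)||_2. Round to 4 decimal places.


Step 1: Compute ||x||.
||x|| = 8.0412
Step 2: Compute scaling factor.
scale = max(0, 1 - 2.42/8.0412) = 0.699
Step 3: prox(x) = [5.2534, -1.7156, -1.0276]
||prox(x)|| = 5.6212
Step 4: Proximal objective.
0.5*||prox-x||^2 = 2.9282
lambda*||prox|| = 13.6033
Total = 16.5315


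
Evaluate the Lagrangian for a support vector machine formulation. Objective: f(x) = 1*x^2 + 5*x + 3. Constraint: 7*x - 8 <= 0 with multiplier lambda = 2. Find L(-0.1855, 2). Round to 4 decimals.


Step 1: Evaluate f(x).
f(-0.1855) = 1*(-0.1855)^2 + 5*(-0.1855) + 3 = 2.1069
Step 2: Evaluate g(x).
g(-0.1855) = 7*-0.1855 - 8 = -9.2985
Step 3: Compute Lagrangian.
L = 2.1069 + 2*-9.2985 = -16.4901


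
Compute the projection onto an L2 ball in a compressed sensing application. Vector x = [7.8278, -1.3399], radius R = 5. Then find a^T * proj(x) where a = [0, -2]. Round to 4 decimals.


Step 1: Compute ||x|| (intermediates to 6 decimals).
||x|| = sqrt(7.8278^2 + (-1.3399)^2) = 7.941649
Step 2: Project.
Since ||x|| > R, scale = R/||x|| = 5/7.941649 = 0.629592, proj(x) = scale * x
proj(x) = [4.92832, -0.84359]
Step 3: Dot product.
a^T * proj(x) = 0*4.92832 - 2*(-0.84359) = 1.6872


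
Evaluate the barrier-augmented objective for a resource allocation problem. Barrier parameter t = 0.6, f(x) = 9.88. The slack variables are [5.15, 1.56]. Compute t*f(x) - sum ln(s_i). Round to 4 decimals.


Step 1: Compute log-barrier.
ln values: [1.639, 0.4447]
phi = -(1.639 + 0.4447) = -2.0837
Step 2: Compute augmented objective.
t*f(x) = 0.6*9.88 = 5.928
Total = 5.928 - 2.0837 = 3.8443


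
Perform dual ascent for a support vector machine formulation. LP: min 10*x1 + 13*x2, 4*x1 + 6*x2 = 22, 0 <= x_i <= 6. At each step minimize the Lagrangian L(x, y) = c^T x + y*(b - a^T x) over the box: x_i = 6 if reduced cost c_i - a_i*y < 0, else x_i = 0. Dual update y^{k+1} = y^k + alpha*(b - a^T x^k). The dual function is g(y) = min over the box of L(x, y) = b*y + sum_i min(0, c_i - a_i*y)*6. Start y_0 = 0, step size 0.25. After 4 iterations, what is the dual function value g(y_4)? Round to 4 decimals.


Dual ascent for LP: min 10*x1 + 13*x2, 4*x1 + 6*x2 = 22, 0 <= x_i <= 6
Step 1: y^k = 0.0, reduced costs: (10.0, 13.0)
  x^k = (0.0, 0.0), subgradient = b - a^T x = 22.0
  y^{k+1} = 0.0 + 0.25*22.0 = 5.5
Step 2: y^k = 5.5, reduced costs: (-12.0, -20.0)
  x^k = (6.0, 6.0), subgradient = b - a^T x = -38.0
  y^{k+1} = 5.5 + 0.25*-38.0 = -4.0
Step 3: y^k = -4.0, reduced costs: (26.0, 37.0)
  x^k = (0.0, 0.0), subgradient = b - a^T x = 22.0
  y^{k+1} = -4.0 + 0.25*22.0 = 1.5
Step 4: y^k = 1.5, reduced costs: (4.0, 4.0)
  x^k = (0.0, 0.0), subgradient = b - a^T x = 22.0
  y^{k+1} = 1.5 + 0.25*22.0 = 7.0
Dual objective at y_4 = 7.0: reduced costs (-18.0, -29.0), box minimizer x = (6.0, 6.0)
g(y_4) = b*y + (c1 - a1*y)*x1 + (c2 - a2*y)*x2 = 22*7.0 + (-18.0)*6.0 + (-29.0)*6.0 = 154.0 - 108.0 - 174.0 = -128.0


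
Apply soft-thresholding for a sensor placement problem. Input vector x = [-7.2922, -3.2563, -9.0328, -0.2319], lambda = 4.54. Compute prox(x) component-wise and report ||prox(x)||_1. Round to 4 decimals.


Soft-thresholding with lambda = 4.54:
prox(-7.2922) = sign(-7.2922)*max(|-7.2922| - 4.54, 0) = -2.7522
prox(-3.2563) = sign(-3.2563)*max(|-3.2563| - 4.54, 0) = 0.0
prox(-9.0328) = sign(-9.0328)*max(|-9.0328| - 4.54, 0) = -4.4928
prox(-0.2319) = sign(-0.2319)*max(|-0.2319| - 4.54, 0) = 0.0
prox(x) = [-2.7522, 0.0, -4.4928, 0.0]
||prox(x)||_1 = 2.7522 + 0.0 + 4.4928 + 0.0 = 7.245


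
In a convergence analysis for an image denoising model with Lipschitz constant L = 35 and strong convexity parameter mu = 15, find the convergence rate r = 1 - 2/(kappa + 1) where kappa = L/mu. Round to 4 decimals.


Step 1: Compute the condition number.
kappa = L/mu = 35/15 = 2.3333
Step 2: Compute the convergence rate.
r = 1 - 2/(kappa + 1) = 1 - 2*mu/(L + mu) = (L - mu)/(L + mu) = 20/50 = 0.4


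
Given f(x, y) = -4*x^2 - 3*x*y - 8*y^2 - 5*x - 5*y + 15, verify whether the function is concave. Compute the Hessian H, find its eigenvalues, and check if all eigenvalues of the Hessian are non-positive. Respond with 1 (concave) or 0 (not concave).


The Hessian of f(x,y) = -4*x^2 - 3*x*y - 8*y^2 - 5*x - 5*y + 15 is:
H = [[-8, -3], [-3, -16]]
Trace = -8 - 16 = -24
Determinant = -8*-16 - (-3)^2 = 119
Discriminant = (-24)^2 - 4*119 = 100.0
Eigenvalues: lambda_1 = -17.0, lambda_2 = -7.0
The function is concave.

1


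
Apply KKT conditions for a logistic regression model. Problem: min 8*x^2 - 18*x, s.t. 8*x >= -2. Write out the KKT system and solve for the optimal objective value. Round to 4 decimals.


Step 1: Try lambda = 0 (constraint inactive).
Stationarity: 2*8*x - 18 = 0
x* = 18/(2*8) = 1.125
Check constraint: 8*1.125 = 9.0 >= -2 -- satisfied.
Step 2: Compute optimal value.
f(x*) = 8*1.125^2 - 18*1.125 = -10.125


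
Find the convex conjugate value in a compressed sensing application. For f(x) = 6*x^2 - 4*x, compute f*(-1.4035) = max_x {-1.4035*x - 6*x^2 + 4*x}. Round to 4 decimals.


f*(y) = sup_x {y*x - a*x^2 - b*x} = sup_x {(y-b)*x - a*x^2}
FOC: (y - b) - 2a*x = 0 => x* = (y - b)/(2a)
x* = (-1.4035 + 4)/(2*6) = 0.2164
f*(-1.4035) = (y-b)^2/(4a) = (-1.4035 + 4)^2/(4*6)
= 6.7418/24 = 0.2809


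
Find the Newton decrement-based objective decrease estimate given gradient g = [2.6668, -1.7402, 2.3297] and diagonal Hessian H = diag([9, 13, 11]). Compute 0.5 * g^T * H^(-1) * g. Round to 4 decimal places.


Step 1: H is diagonal, so H^(-1) * g = [0.2963, -0.1339, 0.2118].
Step 2: g^T H^(-1) g = sum_i g_i^2 / H_ii
  = (2.6668)^2/9 + (-1.7402)^2/13 + (2.3297)^2/11
  = 0.7902 + 0.2329 + 0.4934 = 1.5166
Step 3: Objective decrease = 0.5 * g^T H^(-1) g = 0.7583


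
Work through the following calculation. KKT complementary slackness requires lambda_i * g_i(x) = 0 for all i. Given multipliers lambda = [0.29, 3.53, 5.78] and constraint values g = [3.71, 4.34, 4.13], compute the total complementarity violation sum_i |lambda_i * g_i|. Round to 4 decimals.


KKT complementary slackness check:
lambda_1 * g_1 = 0.29 * 3.71 = 1.0759
lambda_2 * g_2 = 3.53 * 4.34 = 15.3202
lambda_3 * g_3 = 5.78 * 4.13 = 23.8714
Total violation = 1.0759 + 15.3202 + 23.8714 = 40.2675


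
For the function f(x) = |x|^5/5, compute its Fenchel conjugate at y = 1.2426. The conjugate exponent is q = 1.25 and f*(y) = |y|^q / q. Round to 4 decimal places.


The conjugate exponent q satisfies 1/p + 1/q = 1.
p = 5, so q = 5/(5 - 1) = 1.25
|y|^q = 1.2426^1.25 = 1.3119
f*(1.2426) = 1.3119 / 1.25 = 1.0496


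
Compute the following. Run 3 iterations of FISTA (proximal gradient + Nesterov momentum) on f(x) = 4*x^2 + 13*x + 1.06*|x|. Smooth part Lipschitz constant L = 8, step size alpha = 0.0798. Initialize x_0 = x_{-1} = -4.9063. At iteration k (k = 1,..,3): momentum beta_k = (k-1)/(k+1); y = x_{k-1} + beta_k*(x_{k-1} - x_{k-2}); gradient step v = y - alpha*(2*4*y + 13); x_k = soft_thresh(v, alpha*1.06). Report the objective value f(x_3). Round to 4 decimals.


FISTA on f(x) = 4*x^2 + 13*x + 1.06*|x|
L = 8, alpha = 0.0798
Iteration 1: beta = 0.0, y = -4.9063 + 0.0*(-4.9063 + 4.9063) = -4.9063
  grad(y) = -26.2504, v = y - alpha*grad = -2.8115
  prox(v) = soft_thresh(-2.8115, 0.0846) = -2.7269
Iteration 2: beta = 0.3333, y = -2.7269 + 0.3333*(-2.7269 + 4.9063) = -2.0005
  grad(y) = -3.0038, v = y - alpha*grad = -1.7608
  prox(v) = soft_thresh(-1.7608, 0.0846) = -1.6762
Iteration 3: beta = 0.5, y = -1.6762 + 0.5*(-1.6762 + 2.7269) = -1.1508
  grad(y) = 3.7935, v = y - alpha*grad = -1.4535
  prox(v) = soft_thresh(-1.4535, 0.0846) = -1.3689
f(x_3) = 4*(-1.3689)^2 + 13*(-1.3689) + 1.06*|-1.3689| = -8.8492


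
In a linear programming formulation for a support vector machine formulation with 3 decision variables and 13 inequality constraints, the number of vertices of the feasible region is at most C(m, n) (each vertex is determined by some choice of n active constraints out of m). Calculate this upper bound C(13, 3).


Each vertex corresponds to some choice of n active constraints out of m, so the number of vertices is at most C(m, n) = m! / (n!(m-n)!).
m = 13, n = 3
Numerator: 13 * 12 * 11
Denominator: 3! = 6
C(13, 3) = 286


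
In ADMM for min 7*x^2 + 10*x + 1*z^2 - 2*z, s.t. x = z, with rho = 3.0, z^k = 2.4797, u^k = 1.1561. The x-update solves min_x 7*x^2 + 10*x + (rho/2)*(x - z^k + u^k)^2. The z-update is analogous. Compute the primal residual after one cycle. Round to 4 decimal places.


ADMM iteration with rho = 3.0, z^k = 2.4797, u^k = 1.1561
Step 1: x-update.
Minimize 7*x^2 + 10*x + (3.0/2)*(x - 2.4797 + 1.1561)^2
FOC: (2*7 + 3.0)*x = -10 + 3.0*(2.4797 - 1.1561)
x^{k+1} = -0.3547
Step 2: z-update.
Minimize 1*z^2 - 2*z + (3.0/2)*(-0.3547 - z + 1.1561)^2
FOC: (2*1 + 3.0)*z = 2 + 3.0*(-0.3547 + 1.1561)
z^{k+1} = 0.8809
Step 3: u-update.
u^{k+1} = 1.1561 - 0.3547 - 0.8809 = -0.0794
Step 4: Primal residual = |-0.3547 - 0.8809| = 1.2355


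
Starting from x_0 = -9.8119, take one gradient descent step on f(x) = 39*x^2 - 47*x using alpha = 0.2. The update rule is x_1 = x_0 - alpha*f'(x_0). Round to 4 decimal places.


We compute the gradient at x_0 and apply the update.
f'(x) = 78*x - 47
f'(-9.8119) = 78*-9.8119 - 47 = -812.3282
x_1 = -9.8119 - 0.2*-812.3282 = 152.6537


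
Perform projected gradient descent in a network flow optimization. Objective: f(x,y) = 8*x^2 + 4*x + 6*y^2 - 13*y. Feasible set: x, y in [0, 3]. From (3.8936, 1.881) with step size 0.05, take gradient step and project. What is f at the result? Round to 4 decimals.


Step 1: Compute gradient at (3.8936, 1.881).
grad_x = 2*8*3.8936 + 4 = 66.2976
grad_y = 2*6*1.881 - 13 = 9.572
Step 2: Gradient step.
x_raw = 3.8936 - 0.05*66.2976 = 0.5787
y_raw = 1.881 - 0.05*9.572 = 1.4024
Step 3: Project onto [0, 3].
x_proj = clip(0.5787) = 0.5787
y_proj = clip(1.4024) = 1.4024
Step 4: Evaluate f.
f(0.5787, 1.4024) = -1.4366


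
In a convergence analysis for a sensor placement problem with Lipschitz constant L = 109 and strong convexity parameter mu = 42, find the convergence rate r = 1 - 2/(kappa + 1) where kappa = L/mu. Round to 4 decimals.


Step 1: Compute the condition number.
kappa = L/mu = 109/42 = 2.5952
Step 2: Compute the convergence rate.
r = 1 - 2/(kappa + 1) = 1 - 2*mu/(L + mu) = (L - mu)/(L + mu) = 67/151 = 0.4437


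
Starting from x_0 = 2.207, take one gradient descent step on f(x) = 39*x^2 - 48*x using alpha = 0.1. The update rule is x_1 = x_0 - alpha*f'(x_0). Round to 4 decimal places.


We compute the gradient at x_0 and apply the update.
f'(x) = 78*x - 48
f'(2.207) = 78*2.207 - 48 = 124.146
x_1 = 2.207 - 0.1*124.146 = -10.2076


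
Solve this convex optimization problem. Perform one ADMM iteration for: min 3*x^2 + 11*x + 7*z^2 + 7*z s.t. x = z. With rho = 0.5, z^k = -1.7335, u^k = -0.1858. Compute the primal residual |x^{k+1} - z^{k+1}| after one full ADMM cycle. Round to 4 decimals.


ADMM iteration with rho = 0.5, z^k = -1.7335, u^k = -0.1858
Step 1: x-update.
Minimize 3*x^2 + 11*x + (0.5/2)*(x + 1.7335 - 0.1858)^2
FOC: (2*3 + 0.5)*x = -11 + 0.5*(-1.7335 + 0.1858)
x^{k+1} = -1.8114
Step 2: z-update.
Minimize 7*z^2 + 7*z + (0.5/2)*(-1.8114 - z - 0.1858)^2
FOC: (2*7 + 0.5)*z = -7 + 0.5*(-1.8114 - 0.1858)
z^{k+1} = -0.5516
Step 3: u-update.
u^{k+1} = -0.1858 - 1.8114 + 0.5516 = -1.4455
Step 4: Primal residual = |-1.8114 + 0.5516| = 1.2597


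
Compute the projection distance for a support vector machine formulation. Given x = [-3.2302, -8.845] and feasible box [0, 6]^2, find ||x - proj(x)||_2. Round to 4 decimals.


Project each component onto [0, 6].
clip(-3.2302) = 0.0, clip(-8.845) = 0.0
Projection = [0.0, 0.0]
Squared diffs: [10.4342, 78.234]
Distance = sqrt(88.6682) = 9.4164


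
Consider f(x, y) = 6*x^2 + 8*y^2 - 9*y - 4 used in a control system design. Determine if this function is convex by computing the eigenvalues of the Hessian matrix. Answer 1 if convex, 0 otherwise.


The Hessian of f(x,y) = 6*x^2 + 8*y^2 - 9*y - 4 is:
H = [[12, 0], [0, 16]]
Trace = 12 + 16 = 28
Determinant = 12*16 - (0)^2 = 192
Discriminant = (28)^2 - 4*192 = 16.0
Eigenvalues: lambda_1 = 12.0, lambda_2 = 16.0
The function is convex.

1


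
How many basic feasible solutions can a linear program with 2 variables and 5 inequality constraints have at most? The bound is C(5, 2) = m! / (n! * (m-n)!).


Each vertex corresponds to some choice of n active constraints out of m, so the number of vertices is at most C(m, n) = m! / (n!(m-n)!).
m = 5, n = 2
Numerator: 5 * 4
Denominator: 2! = 2
C(5, 2) = 10


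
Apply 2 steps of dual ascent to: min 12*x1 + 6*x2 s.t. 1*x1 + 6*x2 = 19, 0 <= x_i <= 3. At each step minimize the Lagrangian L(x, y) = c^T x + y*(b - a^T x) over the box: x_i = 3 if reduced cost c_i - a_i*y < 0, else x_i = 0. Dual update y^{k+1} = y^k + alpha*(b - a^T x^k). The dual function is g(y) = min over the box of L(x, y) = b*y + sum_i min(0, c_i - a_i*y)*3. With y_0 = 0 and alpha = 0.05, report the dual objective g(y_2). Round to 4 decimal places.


Dual ascent for LP: min 12*x1 + 6*x2, 1*x1 + 6*x2 = 19, 0 <= x_i <= 3
Step 1: y^k = 0.0, reduced costs: (12.0, 6.0)
  x^k = (0.0, 0.0), subgradient = b - a^T x = 19.0
  y^{k+1} = 0.0 + 0.05*19.0 = 0.95
Step 2: y^k = 0.95, reduced costs: (11.05, 0.3)
  x^k = (0.0, 0.0), subgradient = b - a^T x = 19.0
  y^{k+1} = 0.95 + 0.05*19.0 = 1.9
Dual objective at y_2 = 1.9: reduced costs (10.1, -5.4), box minimizer x = (0.0, 3.0)
g(y_2) = b*y + (c1 - a1*y)*x1 + (c2 - a2*y)*x2 = 19*1.9 + 10.1*0.0 + (-5.4)*3.0 = 36.1 + 0.0 - 16.2 = 19.9


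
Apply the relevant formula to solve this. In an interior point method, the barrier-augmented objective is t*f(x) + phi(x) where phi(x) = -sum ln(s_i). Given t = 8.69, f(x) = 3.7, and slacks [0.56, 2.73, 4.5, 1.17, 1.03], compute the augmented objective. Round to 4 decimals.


Step 1: Compute log-barrier.
ln values: [-0.5798, 1.0043, 1.5041, 0.157, 0.0296]
phi = -(-0.5798 + 1.0043 + 1.5041 + 0.157 + 0.0296) = -2.1151
Step 2: Compute augmented objective.
t*f(x) = 8.69*3.7 = 32.153
Total = 32.153 - 2.1151 = 30.0379


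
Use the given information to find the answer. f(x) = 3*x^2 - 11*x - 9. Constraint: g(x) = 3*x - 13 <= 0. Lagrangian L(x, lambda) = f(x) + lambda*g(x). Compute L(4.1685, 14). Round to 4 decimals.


Step 1: Evaluate f(x).
f(4.1685) = 3*4.1685^2 - 11*4.1685 - 9 = -2.7243
Step 2: Evaluate g(x).
g(4.1685) = 3*4.1685 - 13 = -0.4945
Step 3: Compute Lagrangian.
L = -2.7243 + 14*-0.4945 = -9.6473


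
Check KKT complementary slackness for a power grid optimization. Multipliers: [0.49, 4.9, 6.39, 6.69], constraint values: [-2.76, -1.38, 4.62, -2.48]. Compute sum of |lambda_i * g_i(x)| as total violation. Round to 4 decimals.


KKT complementary slackness check:
lambda_1 * g_1 = 0.49 * -2.76 = -1.3524
lambda_2 * g_2 = 4.9 * -1.38 = -6.762
lambda_3 * g_3 = 6.39 * 4.62 = 29.5218
lambda_4 * g_4 = 6.69 * -2.48 = -16.5912
Total violation = 1.3524 + 6.762 + 29.5218 + 16.5912 = 54.2274


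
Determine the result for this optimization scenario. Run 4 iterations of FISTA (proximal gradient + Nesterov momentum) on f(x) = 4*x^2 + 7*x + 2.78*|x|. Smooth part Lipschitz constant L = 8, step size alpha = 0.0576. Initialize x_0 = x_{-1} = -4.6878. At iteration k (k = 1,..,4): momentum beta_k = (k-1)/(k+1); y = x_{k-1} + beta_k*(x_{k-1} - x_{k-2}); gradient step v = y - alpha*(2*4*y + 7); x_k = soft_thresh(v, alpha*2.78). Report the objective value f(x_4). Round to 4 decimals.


FISTA on f(x) = 4*x^2 + 7*x + 2.78*|x|
L = 8, alpha = 0.0576
Iteration 1: beta = 0.0, y = -4.6878 + 0.0*(-4.6878 + 4.6878) = -4.6878
  grad(y) = -30.5024, v = y - alpha*grad = -2.9309
  prox(v) = soft_thresh(-2.9309, 0.1601) = -2.7707
Iteration 2: beta = 0.3333, y = -2.7707 + 0.3333*(-2.7707 + 4.6878) = -2.1317
  grad(y) = -10.0537, v = y - alpha*grad = -1.5526
  prox(v) = soft_thresh(-1.5526, 0.1601) = -1.3925
Iteration 3: beta = 0.5, y = -1.3925 + 0.5*(-1.3925 + 2.7707) = -0.7034
  grad(y) = 1.373, v = y - alpha*grad = -0.7825
  prox(v) = soft_thresh(-0.7825, 0.1601) = -0.6223
Iteration 4: beta = 0.6, y = -0.6223 + 0.6*(-0.6223 + 1.3925) = -0.1602
  grad(y) = 5.7181, v = y - alpha*grad = -0.4896
  prox(v) = soft_thresh(-0.4896, 0.1601) = -0.3295
f(x_4) = 4*(-0.3295)^2 + 7*(-0.3295) + 2.78*|-0.3295| = -0.9562


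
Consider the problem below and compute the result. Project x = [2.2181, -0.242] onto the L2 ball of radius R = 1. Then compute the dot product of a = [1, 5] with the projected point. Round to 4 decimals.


Step 1: Compute ||x|| (intermediates to 6 decimals).
||x|| = sqrt(2.2181^2 + (-0.242)^2) = 2.231262
Step 2: Project.
Since ||x|| > R, scale = R/||x|| = 1/2.231262 = 0.448177, proj(x) = scale * x
proj(x) = [0.994101, -0.108459]
Step 3: Dot product.
a^T * proj(x) = 1*0.994101 + 5*(-0.108459) = 0.4518


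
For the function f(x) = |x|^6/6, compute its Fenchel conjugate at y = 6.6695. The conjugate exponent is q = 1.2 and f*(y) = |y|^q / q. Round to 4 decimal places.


The conjugate exponent q satisfies 1/p + 1/q = 1.
p = 6, so q = 6/(6 - 1) = 1.2
|y|^q = 6.6695^1.2 = 9.7479
f*(6.6695) = 9.7479 / 1.2 = 8.1233


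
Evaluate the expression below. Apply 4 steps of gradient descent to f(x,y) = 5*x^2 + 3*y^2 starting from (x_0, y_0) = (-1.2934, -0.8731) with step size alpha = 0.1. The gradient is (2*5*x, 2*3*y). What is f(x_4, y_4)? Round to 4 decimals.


Gradient descent on f(x,y) = 5*x^2 + 3*y^2.
Starting point: (-1.2934, -0.8731), alpha = 0.1
Step 1: grad_x = 2*5*-1.2934 = -12.934, grad_y = 2*3*-0.8731 = -5.2386
  x_1 = -1.2934 - 0.1*-12.934 = 0.0
  y_1 = -0.8731 - 0.1*-5.2386 = -0.3492
Step 2: grad_x = 2*5*0.0 = 0.0, grad_y = 2*3*-0.3492 = -2.0954
  x_2 = 0.0 - 0.1*0.0 = 0.0
  y_2 = -0.3492 - 0.1*-2.0954 = -0.1397
Step 3: grad_x = 2*5*0.0 = 0.0, grad_y = 2*3*-0.1397 = -0.8382
  x_3 = 0.0 - 0.1*0.0 = 0.0
  y_3 = -0.1397 - 0.1*-0.8382 = -0.0559
Step 4: grad_x = 2*5*0.0 = 0.0, grad_y = 2*3*-0.0559 = -0.3353
  x_4 = 0.0 - 0.1*0.0 = 0.0
  y_4 = -0.0559 - 0.1*-0.3353 = -0.0224
f(0.0, -0.0224) = 5*0.0^2 + 3*(-0.0224)^2 = 0.0015


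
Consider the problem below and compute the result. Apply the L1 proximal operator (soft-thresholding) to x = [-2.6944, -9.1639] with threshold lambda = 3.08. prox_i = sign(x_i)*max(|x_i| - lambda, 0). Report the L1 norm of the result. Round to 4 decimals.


Soft-thresholding with lambda = 3.08:
prox(-2.6944) = sign(-2.6944)*max(|-2.6944| - 3.08, 0) = 0.0
prox(-9.1639) = sign(-9.1639)*max(|-9.1639| - 3.08, 0) = -6.0839
prox(x) = [0.0, -6.0839]
||prox(x)||_1 = 0.0 + 6.0839 = 6.0839


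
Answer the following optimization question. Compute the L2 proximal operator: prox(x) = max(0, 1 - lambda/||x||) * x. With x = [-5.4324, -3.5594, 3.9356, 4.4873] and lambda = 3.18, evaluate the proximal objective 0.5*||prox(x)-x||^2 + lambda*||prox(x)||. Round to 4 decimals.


Step 1: Compute ||x||.
||x|| = 8.8207
Step 2: Compute scaling factor.
scale = max(0, 1 - 3.18/8.8207) = 0.6395
Step 3: prox(x) = [-3.4739, -2.2762, 2.5168, 2.8696]
||prox(x)|| = 5.6407
Step 4: Proximal objective.
0.5*||prox-x||^2 = 5.0562
lambda*||prox|| = 17.9374
Total = 22.9937


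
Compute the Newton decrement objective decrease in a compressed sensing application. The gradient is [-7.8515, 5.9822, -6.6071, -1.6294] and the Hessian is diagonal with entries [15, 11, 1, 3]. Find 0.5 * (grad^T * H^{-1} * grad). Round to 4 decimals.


Step 1: H is diagonal, so H^(-1) * g = [-0.5234, 0.5438, -6.6071, -0.5431].
Step 2: g^T H^(-1) g = sum_i g_i^2 / H_ii
  = (-7.8515)^2/15 + (5.9822)^2/11 + (-6.6071)^2/1 + (-1.6294)^2/3
  = 4.1097 + 3.2533 + 43.6538 + 0.885 = 51.9018
Step 3: Objective decrease = 0.5 * g^T H^(-1) g = 25.9509


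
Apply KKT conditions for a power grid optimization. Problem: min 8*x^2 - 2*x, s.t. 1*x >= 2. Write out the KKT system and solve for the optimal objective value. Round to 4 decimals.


Step 1: Try lambda = 0 (constraint inactive).
x_unc = 2/(2*8) = 0.125
Check: 1*0.125 = 0.125 < 2 -- violated!
Step 2: Constraint must be active: 1*x = 2
x* = 2/1 = 2.0
lambda = (2*8*2.0 - 2)/1 = 30.0
Step 3: Compute optimal value.
f(x*) = 8*2.0^2 - 2*2.0 = 28.0


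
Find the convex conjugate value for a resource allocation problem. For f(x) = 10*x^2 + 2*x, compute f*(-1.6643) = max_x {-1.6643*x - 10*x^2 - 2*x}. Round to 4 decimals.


f*(y) = sup_x {y*x - a*x^2 - b*x} = sup_x {(y-b)*x - a*x^2}
FOC: (y - b) - 2a*x = 0 => x* = (y - b)/(2a)
x* = (-1.6643 - 2)/(2*10) = -0.1832
f*(-1.6643) = (y-b)^2/(4a) = (-1.6643 - 2)^2/(4*10)
= 13.4271/40 = 0.3357


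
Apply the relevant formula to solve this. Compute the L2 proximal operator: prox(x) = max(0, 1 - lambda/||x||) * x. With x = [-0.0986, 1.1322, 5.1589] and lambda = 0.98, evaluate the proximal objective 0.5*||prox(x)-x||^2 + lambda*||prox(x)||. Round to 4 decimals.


Step 1: Compute ||x||.
||x|| = 5.2826
Step 2: Compute scaling factor.
scale = max(0, 1 - 0.98/5.2826) = 0.8145
Step 3: prox(x) = [-0.0803, 0.9222, 4.2018]
||prox(x)|| = 4.3026
Step 4: Proximal objective.
0.5*||prox-x||^2 = 0.4802
lambda*||prox|| = 4.2165
Total = 4.6967


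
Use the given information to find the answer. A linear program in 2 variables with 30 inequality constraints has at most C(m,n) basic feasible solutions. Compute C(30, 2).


Each vertex corresponds to some choice of n active constraints out of m, so the number of vertices is at most C(m, n) = m! / (n!(m-n)!).
m = 30, n = 2
Numerator: 30 * 29
Denominator: 2! = 2
C(30, 2) = 435


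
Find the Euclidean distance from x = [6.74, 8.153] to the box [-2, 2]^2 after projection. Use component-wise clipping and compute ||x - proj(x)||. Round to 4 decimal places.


Project each component onto [-2, 2].
clip(6.74) = 2.0, clip(8.153) = 2.0
Projection = [2.0, 2.0]
Squared diffs: [22.4676, 37.8594]
Distance = sqrt(60.327) = 7.767


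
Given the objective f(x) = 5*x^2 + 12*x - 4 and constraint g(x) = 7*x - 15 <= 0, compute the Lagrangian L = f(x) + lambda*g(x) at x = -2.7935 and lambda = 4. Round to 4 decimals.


Step 1: Evaluate f(x).
f(-2.7935) = 5*(-2.7935)^2 + 12*(-2.7935) - 4 = 1.4962
Step 2: Evaluate g(x).
g(-2.7935) = 7*-2.7935 - 15 = -34.5545
Step 3: Compute Lagrangian.
L = 1.4962 + 4*-34.5545 = -136.7218


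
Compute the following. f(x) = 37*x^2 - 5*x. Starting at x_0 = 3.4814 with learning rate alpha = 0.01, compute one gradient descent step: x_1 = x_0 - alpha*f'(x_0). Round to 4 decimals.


We compute the gradient at x_0 and apply the update.
f'(x) = 74*x - 5
f'(3.4814) = 74*3.4814 - 5 = 252.6236
x_1 = 3.4814 - 0.01*252.6236 = 0.9552


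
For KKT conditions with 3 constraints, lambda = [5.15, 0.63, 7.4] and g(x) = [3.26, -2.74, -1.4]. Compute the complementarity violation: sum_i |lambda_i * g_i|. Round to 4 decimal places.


KKT complementary slackness check:
lambda_1 * g_1 = 5.15 * 3.26 = 16.789
lambda_2 * g_2 = 0.63 * -2.74 = -1.7262
lambda_3 * g_3 = 7.4 * -1.4 = -10.36
Total violation = 16.789 + 1.7262 + 10.36 = 28.8752


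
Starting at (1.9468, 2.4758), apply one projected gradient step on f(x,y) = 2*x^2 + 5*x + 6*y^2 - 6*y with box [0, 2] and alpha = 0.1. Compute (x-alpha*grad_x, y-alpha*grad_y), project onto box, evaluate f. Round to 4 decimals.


Step 1: Compute gradient at (1.9468, 2.4758).
grad_x = 2*2*1.9468 + 5 = 12.7872
grad_y = 2*6*2.4758 - 6 = 23.7096
Step 2: Gradient step.
x_raw = 1.9468 - 0.1*12.7872 = 0.6681
y_raw = 2.4758 - 0.1*23.7096 = 0.1048
Step 3: Project onto [0, 2].
x_proj = clip(0.6681) = 0.6681
y_proj = clip(0.1048) = 0.1048
Step 4: Evaluate f.
f(0.6681, 0.1048) = 3.67


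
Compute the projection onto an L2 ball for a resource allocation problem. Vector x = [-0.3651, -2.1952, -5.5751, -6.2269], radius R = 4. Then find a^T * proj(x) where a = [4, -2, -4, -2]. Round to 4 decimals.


Step 1: Compute ||x|| (intermediates to 6 decimals).
||x|| = sqrt((-0.3651)^2 + (-2.1952)^2 + (-5.5751)^2 + (-6.2269)^2) = 8.649175
Step 2: Project.
Since ||x|| > R, scale = R/||x|| = 4/8.649175 = 0.462472, proj(x) = scale * x
proj(x) = [-0.168849, -1.015219, -2.578328, -2.879767]
Step 3: Dot product.
a^T * proj(x) = 4*(-0.168849) - 2*(-1.015219) - 4*(-2.578328) - 2*(-2.879767) = 17.4279


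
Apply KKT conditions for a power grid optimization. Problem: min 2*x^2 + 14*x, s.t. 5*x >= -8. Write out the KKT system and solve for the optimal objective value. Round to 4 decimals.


Step 1: Try lambda = 0 (constraint inactive).
x_unc = -14/(2*2) = -3.5
Check: 5*-3.5 = -17.5 < -8 -- violated!
Step 2: Constraint must be active: 5*x = -8
x* = -8/5 = -1.6
lambda = (2*2*(-1.6) + 14)/5 = 1.52
Step 3: Compute optimal value.
f(x*) = 2*(-1.6)^2 + 14*(-1.6) = -17.28


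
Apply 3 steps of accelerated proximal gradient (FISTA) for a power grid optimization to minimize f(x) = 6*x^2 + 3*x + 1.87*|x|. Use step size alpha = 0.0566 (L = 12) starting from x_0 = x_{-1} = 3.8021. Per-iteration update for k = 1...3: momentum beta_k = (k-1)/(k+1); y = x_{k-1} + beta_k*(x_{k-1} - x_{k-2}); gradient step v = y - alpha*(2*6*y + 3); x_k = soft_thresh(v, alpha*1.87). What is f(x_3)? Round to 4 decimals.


FISTA on f(x) = 6*x^2 + 3*x + 1.87*|x|
L = 12, alpha = 0.0566
Iteration 1: beta = 0.0, y = 3.8021 + 0.0*(3.8021 - 3.8021) = 3.8021
  grad(y) = 48.6252, v = y - alpha*grad = 1.0499
  prox(v) = soft_thresh(1.0499, 0.1058) = 0.9441
Iteration 2: beta = 0.3333, y = 0.9441 + 0.3333*(0.9441 - 3.8021) = -0.0086
  grad(y) = 2.8967, v = y - alpha*grad = -0.1726
  prox(v) = soft_thresh(-0.1726, 0.1058) = -0.0667
Iteration 3: beta = 0.5, y = -0.0667 + 0.5*(-0.0667 - 0.9441) = -0.5721
  grad(y) = -3.8654, v = y - alpha*grad = -0.3533
  prox(v) = soft_thresh(-0.3533, 0.1058) = -0.2475
f(x_3) = 6*(-0.2475)^2 + 3*(-0.2475) + 1.87*|-0.2475| = 0.0878


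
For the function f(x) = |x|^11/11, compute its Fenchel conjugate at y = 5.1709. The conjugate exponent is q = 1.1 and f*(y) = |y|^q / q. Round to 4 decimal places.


The conjugate exponent q satisfies 1/p + 1/q = 1.
p = 11, so q = 11/(11 - 1) = 1.1
|y|^q = 5.1709^1.1 = 6.0943
f*(5.1709) = 6.0943 / 1.1 = 5.5403


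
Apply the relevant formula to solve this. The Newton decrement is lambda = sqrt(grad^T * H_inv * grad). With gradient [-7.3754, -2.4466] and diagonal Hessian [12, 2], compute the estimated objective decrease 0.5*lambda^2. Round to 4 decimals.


Step 1: H is diagonal, so H^(-1) * g = [-0.6146, -1.2233].
Step 2: g^T H^(-1) g = sum_i g_i^2 / H_ii
  = (-7.3754)^2/12 + (-2.4466)^2/2
  = 4.533 + 2.9929 = 7.526
Step 3: Objective decrease = 0.5 * g^T H^(-1) g = 3.763


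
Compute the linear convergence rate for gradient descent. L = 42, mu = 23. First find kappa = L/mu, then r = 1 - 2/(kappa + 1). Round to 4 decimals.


Step 1: Compute the condition number.
kappa = L/mu = 42/23 = 1.8261
Step 2: Compute the convergence rate.
r = 1 - 2/(kappa + 1) = 1 - 2*mu/(L + mu) = (L - mu)/(L + mu) = 19/65 = 0.2923


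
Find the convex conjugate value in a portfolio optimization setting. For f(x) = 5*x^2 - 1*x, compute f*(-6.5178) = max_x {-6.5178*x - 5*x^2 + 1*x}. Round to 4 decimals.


f*(y) = sup_x {y*x - a*x^2 - b*x} = sup_x {(y-b)*x - a*x^2}
FOC: (y - b) - 2a*x = 0 => x* = (y - b)/(2a)
x* = (-6.5178 + 1)/(2*5) = -0.5518
f*(-6.5178) = (y-b)^2/(4a) = (-6.5178 + 1)^2/(4*5)
= 30.4461/20 = 1.5223


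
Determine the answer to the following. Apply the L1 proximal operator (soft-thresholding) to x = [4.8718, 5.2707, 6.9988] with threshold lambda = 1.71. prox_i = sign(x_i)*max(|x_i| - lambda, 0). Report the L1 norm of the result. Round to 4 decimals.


Soft-thresholding with lambda = 1.71:
prox(4.8718) = sign(4.8718)*max(|4.8718| - 1.71, 0) = 3.1618
prox(5.2707) = sign(5.2707)*max(|5.2707| - 1.71, 0) = 3.5607
prox(6.9988) = sign(6.9988)*max(|6.9988| - 1.71, 0) = 5.2888
prox(x) = [3.1618, 3.5607, 5.2888]
||prox(x)||_1 = 3.1618 + 3.5607 + 5.2888 = 12.0113
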